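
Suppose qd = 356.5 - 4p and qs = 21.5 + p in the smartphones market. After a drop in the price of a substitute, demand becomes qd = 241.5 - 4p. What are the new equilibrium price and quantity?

p' = 44, q' = 65.5

Original equilibrium: p* = 67, q* = 88.5.
New equilibrium: 241.5 - 4p = 21.5 + p, so 220 = 5p and p' = 44; q' = 241.5 − 4(44) = 65.5.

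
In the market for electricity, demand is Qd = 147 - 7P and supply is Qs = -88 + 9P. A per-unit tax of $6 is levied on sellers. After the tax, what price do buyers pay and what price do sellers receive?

Buyers pay $18.0625, sellers receive $12.0625

Pre-tax equilibrium: P* = 14.6875, Q* = 44.1875.
Tax on sellers shifts supply to Qs = -88 + 9(P − 6) = -142 + 9P.
147 - 7P = -142 + 9P gives buyer price Pb = 18.0625; sellers receive Ps = 18.0625 − 6 = 12.0625.
New quantity: Q = 147 − 7(18.0625) = 20.5625.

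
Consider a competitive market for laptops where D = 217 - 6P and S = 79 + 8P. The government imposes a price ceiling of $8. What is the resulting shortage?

Shortage = 26

Equilibrium price would be P* = 69/7, so the ceiling at 8 binds.
At P = 8: D = 217 − 6(8) = 169, S = 79 + 8(8) = 143.
Shortage = 169 − 143 = 26.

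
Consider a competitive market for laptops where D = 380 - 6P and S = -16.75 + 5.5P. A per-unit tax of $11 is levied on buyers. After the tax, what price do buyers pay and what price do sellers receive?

Pre-tax equilibrium: P* = 34.5, Q* = 173.
Tax on buyers shifts demand to D = 380 − 6(P + 11) = 314 - 6P.
314 - 6P = -16.75 + 5.5P gives seller price Ps = 1323/46; buyers pay Pb = 1323/46 + 11 = 1829/46.
New quantity: Q = 380 − 6(1829/46) = 3253/23.

Buyers pay 1829/46, sellers receive 1323/46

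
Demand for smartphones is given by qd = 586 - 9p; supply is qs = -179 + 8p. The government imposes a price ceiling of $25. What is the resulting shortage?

Equilibrium price would be p* = 45, so the ceiling at 25 binds.
At p = 25: qd = 586 − 9(25) = 361, qs = -179 + 8(25) = 21.
Shortage = 361 − 21 = 340.

Shortage = 340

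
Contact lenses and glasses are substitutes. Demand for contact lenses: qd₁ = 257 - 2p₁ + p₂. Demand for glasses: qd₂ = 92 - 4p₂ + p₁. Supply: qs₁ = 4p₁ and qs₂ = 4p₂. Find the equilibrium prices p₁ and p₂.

p₁ = 2148/47, p₂ = 809/47

Market 1: 257 - 2p₁ + p₂ = 4p₁ → 6p₁ - p₂ = 257.
Market 2: 8p₂ - p₁ = 92.
Eliminating p₂: 8×(1) + 1×(2) gives 47p₁ = 2148, so p₁ = 2148/47.
Back-substitute into (2): p₂ = (92 + 1×2148/47) / 8 = 809/47.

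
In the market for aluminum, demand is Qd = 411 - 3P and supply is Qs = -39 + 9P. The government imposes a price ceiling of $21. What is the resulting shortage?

Shortage = 198

Equilibrium price would be P* = 37.5, so the ceiling at 21 binds.
At P = 21: Qd = 411 − 3(21) = 348, Qs = -39 + 9(21) = 150.
Shortage = 348 − 150 = 198.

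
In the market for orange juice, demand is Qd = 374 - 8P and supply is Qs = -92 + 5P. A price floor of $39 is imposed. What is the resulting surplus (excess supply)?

Equilibrium price would be P* = 466/13, so the floor at 39 binds.
At P = 39: Qd = 62, Qs = 103.
Surplus = 103 − 62 = 41.

Surplus = 41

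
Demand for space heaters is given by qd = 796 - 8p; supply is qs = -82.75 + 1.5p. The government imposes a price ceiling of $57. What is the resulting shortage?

Equilibrium price would be p* = 92.5, so the ceiling at 57 binds.
At p = 57: qd = 796 − 8(57) = 340, qs = -82.75 + 1.5(57) = 2.75.
Shortage = 340 − 2.75 = 337.25.

Shortage = 337.25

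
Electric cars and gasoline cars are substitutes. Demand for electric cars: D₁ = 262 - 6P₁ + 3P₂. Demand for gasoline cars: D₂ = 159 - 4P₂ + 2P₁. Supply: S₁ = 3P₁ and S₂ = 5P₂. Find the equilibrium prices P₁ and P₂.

P₁ = 37.8, P₂ = 391/15

Market 1: 262 - 6P₁ + 3P₂ = 3P₁ → 9P₁ - 3P₂ = 262.
Market 2: 9P₂ - 2P₁ = 159.
Eliminating P₂: 9×(1) + 3×(2) gives 75P₁ = 2835, so P₁ = 37.8.
Back-substitute into (2): P₂ = (159 + 2×37.8) / 9 = 391/15.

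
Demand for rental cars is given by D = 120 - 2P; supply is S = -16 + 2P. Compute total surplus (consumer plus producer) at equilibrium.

Equilibrium: 120 - 2P = -16 + 2P gives P* = 34, Q* = 52.
Demand choke price: P = 60; supply starts at P = 8.
CS = ½(60 − 34)(52) = 676; PS = ½(34 − 8)(52) = 676.

Total surplus = 1352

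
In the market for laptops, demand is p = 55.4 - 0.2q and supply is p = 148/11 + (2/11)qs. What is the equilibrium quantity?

Set the two price expressions equal: 55.4 - 0.2q = 148/11 + (2/11)q.
2307/55 = (21/55)q, so q* = 769/7.
p* = 55.4 − (0.2)(769/7) = 234/7.

q* = 769/7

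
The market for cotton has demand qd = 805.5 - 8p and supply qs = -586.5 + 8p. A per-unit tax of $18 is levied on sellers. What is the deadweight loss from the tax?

Pre-tax equilibrium: p* = 87, q* = 109.5.
Tax on sellers shifts supply to qs = -586.5 + 8(p − 18) = -730.5 + 8p.
805.5 - 8p = -730.5 + 8p gives buyer price pb = 96; sellers receive ps = 96 − 18 = 78.
New quantity: q = 805.5 − 8(96) = 37.5.
DWL = ½ × 18 × (109.5 − 37.5) = 648.

Deadweight loss = 648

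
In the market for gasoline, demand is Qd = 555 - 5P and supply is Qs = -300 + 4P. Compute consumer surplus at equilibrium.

Consumer surplus = 640

Equilibrium: 555 - 5P = -300 + 4P gives P* = 95, Q* = 80.
Demand choke price (Qd = 0): P = 111.
CS = ½(111 − 95)(80) = 640.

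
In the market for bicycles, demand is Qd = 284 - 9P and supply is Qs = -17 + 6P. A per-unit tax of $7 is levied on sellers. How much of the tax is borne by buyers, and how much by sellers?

Pre-tax equilibrium: P* = 301/15, Q* = 103.4.
Tax on sellers shifts supply to Qs = -17 + 6(P − 7) = -59 + 6P.
284 - 9P = -59 + 6P gives buyer price Pb = 343/15; sellers receive Ps = 343/15 − 7 = 238/15.
New quantity: Q = 284 − 9(343/15) = 78.2.
Buyer burden = 343/15 − 301/15 = 2.8; seller burden = 301/15 − 238/15 = 4.2.

Buyers bear $2.8, sellers bear $4.2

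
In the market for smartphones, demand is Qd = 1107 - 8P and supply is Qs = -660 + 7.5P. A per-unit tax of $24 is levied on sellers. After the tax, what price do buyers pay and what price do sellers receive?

Pre-tax equilibrium: P* = 114, Q* = 195.
Tax on sellers shifts supply to Qs = -660 + 7.5(P − 24) = -840 + 7.5P.
1107 - 8P = -840 + 7.5P gives buyer price Pb = 3894/31; sellers receive Ps = 3894/31 − 24 = 3150/31.
New quantity: Q = 1107 − 8(3894/31) = 3165/31.

Buyers pay 3894/31, sellers receive 3150/31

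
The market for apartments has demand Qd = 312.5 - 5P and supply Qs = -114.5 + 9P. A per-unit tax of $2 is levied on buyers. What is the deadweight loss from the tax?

Deadweight loss = 45/7

Pre-tax equilibrium: P* = 30.5, Q* = 160.
Tax on buyers shifts demand to Qd = 312.5 − 5(P + 2) = 302.5 - 5P.
302.5 - 5P = -114.5 + 9P gives seller price Ps = 417/14; buyers pay Pb = 417/14 + 2 = 445/14.
New quantity: Q = 312.5 − 5(445/14) = 1075/7.
DWL = ½ × 2 × (160 − 1075/7) = 45/7.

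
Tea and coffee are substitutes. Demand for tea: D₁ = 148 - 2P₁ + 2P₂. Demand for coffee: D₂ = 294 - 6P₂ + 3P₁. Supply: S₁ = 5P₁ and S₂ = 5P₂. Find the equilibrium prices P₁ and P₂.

Market 1: 148 - 2P₁ + 2P₂ = 5P₁ → 7P₁ - 2P₂ = 148.
Market 2: 11P₂ - 3P₁ = 294.
Eliminating P₂: 11×(1) + 2×(2) gives 71P₁ = 2216, so P₁ = 2216/71.
Back-substitute into (2): P₂ = (294 + 3×2216/71) / 11 = 2502/71.

P₁ = 2216/71, P₂ = 2502/71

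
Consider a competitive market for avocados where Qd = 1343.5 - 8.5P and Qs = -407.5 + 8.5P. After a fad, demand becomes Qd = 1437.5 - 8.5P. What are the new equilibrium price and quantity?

P' = 1845/17, Q' = 515

Original equilibrium: P* = 103, Q* = 468.
New equilibrium: 1437.5 - 8.5P = -407.5 + 8.5P, so 1845 = 17P and P' = 1845/17; Q' = 1437.5 − 8.5(1845/17) = 515.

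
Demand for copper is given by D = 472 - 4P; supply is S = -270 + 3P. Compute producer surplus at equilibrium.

Equilibrium: 472 - 4P = -270 + 3P gives P* = 106, Q* = 48.
Supply starts at P = 90 (where S = 0).
PS = ½(106 − 90)(48) = 384.

Producer surplus = 384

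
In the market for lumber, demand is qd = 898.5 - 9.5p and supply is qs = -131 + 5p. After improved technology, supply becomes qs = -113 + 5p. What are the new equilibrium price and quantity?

p' = 2023/29, q' = 6838/29

Original equilibrium: p* = 71, q* = 224.
New equilibrium: 898.5 - 9.5p = -113 + 5p, so 1011.5 = 14.5p and p' = 2023/29; q' = 898.5 − 9.5(2023/29) = 6838/29.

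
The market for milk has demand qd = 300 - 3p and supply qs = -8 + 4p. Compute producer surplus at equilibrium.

Producer surplus = 3528

Equilibrium: 300 - 3p = -8 + 4p gives p* = 44, q* = 168.
Supply starts at p = 2 (where qs = 0).
PS = ½(44 − 2)(168) = 3528.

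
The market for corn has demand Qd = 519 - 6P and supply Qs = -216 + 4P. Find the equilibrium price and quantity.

Set Qd = Qs: 519 - 6P = -216 + 4P.
735 = 10P, so P* = 73.5.
Q* = 519 − 6(73.5) = 78.

P* = 73.5, Q* = 78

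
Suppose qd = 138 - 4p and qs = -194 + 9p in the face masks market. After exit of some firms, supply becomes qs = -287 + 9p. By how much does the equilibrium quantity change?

Original equilibrium: p* = 332/13, q* = 466/13.
New equilibrium: 138 - 4p = -287 + 9p, so 425 = 13p and p' = 425/13; q' = 138 − 4(425/13) = 94/13.
Change in quantity: 94/13 − 466/13 = -372/13.

Δq = -372/13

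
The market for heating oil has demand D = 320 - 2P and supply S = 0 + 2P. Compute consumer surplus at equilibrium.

Consumer surplus = 6400

Equilibrium: 320 - 2P = 0 + 2P gives P* = 80, Q* = 160.
Demand choke price (D = 0): P = 160.
CS = ½(160 − 80)(160) = 6400.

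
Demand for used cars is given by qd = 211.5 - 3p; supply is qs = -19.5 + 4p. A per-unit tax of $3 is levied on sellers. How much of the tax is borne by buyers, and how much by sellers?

Pre-tax equilibrium: p* = 33, q* = 112.5.
Tax on sellers shifts supply to qs = -19.5 + 4(p − 3) = -31.5 + 4p.
211.5 - 3p = -31.5 + 4p gives buyer price pb = 243/7; sellers receive ps = 243/7 − 3 = 222/7.
New quantity: q = 211.5 − 3(243/7) = 1503/14.
Buyer burden = 243/7 − 33 = 12/7; seller burden = 33 − 222/7 = 9/7.

Buyers bear 12/7, sellers bear 9/7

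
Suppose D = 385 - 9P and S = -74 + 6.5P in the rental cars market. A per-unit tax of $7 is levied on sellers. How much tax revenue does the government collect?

Tax revenue = 19978/31

Pre-tax equilibrium: P* = 918/31, Q* = 3673/31.
Tax on sellers shifts supply to S = -74 + 6.5(P − 7) = -119.5 + 6.5P.
385 - 9P = -119.5 + 6.5P gives buyer price Pb = 1009/31; sellers receive Ps = 1009/31 − 7 = 792/31.
New quantity: Q = 385 − 9(1009/31) = 2854/31.
Revenue = 7 × 2854/31 = 19978/31.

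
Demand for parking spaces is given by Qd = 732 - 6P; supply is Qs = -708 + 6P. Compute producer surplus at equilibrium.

Producer surplus = 12

Equilibrium: 732 - 6P = -708 + 6P gives P* = 120, Q* = 12.
Supply starts at P = 118 (where Qs = 0).
PS = ½(120 − 118)(12) = 12.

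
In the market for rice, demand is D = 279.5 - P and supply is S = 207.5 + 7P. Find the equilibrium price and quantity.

P* = 9, Q* = 270.5

Set D = S: 279.5 - P = 207.5 + 7P.
72 = 8P, so P* = 9.
Q* = 279.5 − 1(9) = 270.5.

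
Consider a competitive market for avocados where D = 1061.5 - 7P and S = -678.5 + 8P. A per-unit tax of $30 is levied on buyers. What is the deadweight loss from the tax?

Pre-tax equilibrium: P* = 116, Q* = 249.5.
Tax on buyers shifts demand to D = 1061.5 − 7(P + 30) = 851.5 - 7P.
851.5 - 7P = -678.5 + 8P gives seller price Ps = 102; buyers pay Pb = 102 + 30 = 132.
New quantity: Q = 1061.5 − 7(132) = 137.5.
DWL = ½ × 30 × (249.5 − 137.5) = 1680.

Deadweight loss = 1680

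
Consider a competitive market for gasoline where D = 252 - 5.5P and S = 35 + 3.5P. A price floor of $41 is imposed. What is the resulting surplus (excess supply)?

Surplus = 152

Equilibrium price would be P* = 217/9, so the floor at 41 binds.
At P = 41: D = 26.5, S = 178.5.
Surplus = 178.5 − 26.5 = 152.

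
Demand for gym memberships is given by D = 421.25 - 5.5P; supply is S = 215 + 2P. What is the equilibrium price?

P* = 27.5

Set D = S: 421.25 - 5.5P = 215 + 2P.
206.25 = 7.5P, so P* = 27.5.
Q* = 421.25 − 5.5(27.5) = 270.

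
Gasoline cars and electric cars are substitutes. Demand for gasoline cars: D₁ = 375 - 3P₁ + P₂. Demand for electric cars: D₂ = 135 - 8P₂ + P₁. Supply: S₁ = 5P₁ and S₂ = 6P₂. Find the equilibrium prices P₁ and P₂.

P₁ = 1795/37, P₂ = 485/37

Market 1: 375 - 3P₁ + P₂ = 5P₁ → 8P₁ - P₂ = 375.
Market 2: 14P₂ - P₁ = 135.
Eliminating P₂: 14×(1) + 1×(2) gives 111P₁ = 5385, so P₁ = 1795/37.
Back-substitute into (2): P₂ = (135 + 1×1795/37) / 14 = 485/37.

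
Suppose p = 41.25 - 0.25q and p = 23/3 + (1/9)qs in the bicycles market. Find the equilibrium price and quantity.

p* = 18, q* = 93

Set the two price expressions equal: 41.25 - 0.25q = 23/3 + (1/9)q.
403/12 = (13/36)q, so q* = 93.
p* = 41.25 − (0.25)(93) = 18.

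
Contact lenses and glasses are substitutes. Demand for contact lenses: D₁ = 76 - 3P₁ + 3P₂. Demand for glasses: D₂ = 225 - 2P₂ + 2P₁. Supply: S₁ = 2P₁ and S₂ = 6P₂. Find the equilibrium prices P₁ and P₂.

P₁ = 1283/34, P₂ = 1277/34

Market 1: 76 - 3P₁ + 3P₂ = 2P₁ → 5P₁ - 3P₂ = 76.
Market 2: 8P₂ - 2P₁ = 225.
Eliminating P₂: 8×(1) + 3×(2) gives 34P₁ = 1283, so P₁ = 1283/34.
Back-substitute into (2): P₂ = (225 + 2×1283/34) / 8 = 1277/34.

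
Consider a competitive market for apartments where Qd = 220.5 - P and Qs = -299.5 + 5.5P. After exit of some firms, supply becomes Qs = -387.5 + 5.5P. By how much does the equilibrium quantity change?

ΔQ = -176/13

Original equilibrium: P* = 80, Q* = 140.5.
New equilibrium: 220.5 - P = -387.5 + 5.5P, so 608 = 6.5P and P' = 1216/13; Q' = 220.5 − 1(1216/13) = 3301/26.
Change in quantity: 3301/26 − 140.5 = -176/13.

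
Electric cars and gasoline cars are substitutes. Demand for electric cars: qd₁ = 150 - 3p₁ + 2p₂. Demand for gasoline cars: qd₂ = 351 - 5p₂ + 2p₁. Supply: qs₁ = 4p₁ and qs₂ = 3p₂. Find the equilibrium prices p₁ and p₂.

p₁ = 951/26, p₂ = 2757/52

Market 1: 150 - 3p₁ + 2p₂ = 4p₁ → 7p₁ - 2p₂ = 150.
Market 2: 8p₂ - 2p₁ = 351.
Eliminating p₂: 8×(1) + 2×(2) gives 52p₁ = 1902, so p₁ = 951/26.
Back-substitute into (2): p₂ = (351 + 2×951/26) / 8 = 2757/52.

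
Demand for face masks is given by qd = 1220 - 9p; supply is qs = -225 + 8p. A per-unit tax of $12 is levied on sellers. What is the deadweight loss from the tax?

Deadweight loss = 5184/17

Pre-tax equilibrium: p* = 85, q* = 455.
Tax on sellers shifts supply to qs = -225 + 8(p − 12) = -321 + 8p.
1220 - 9p = -321 + 8p gives buyer price pb = 1541/17; sellers receive ps = 1541/17 − 12 = 1337/17.
New quantity: q = 1220 − 9(1541/17) = 6871/17.
DWL = ½ × 12 × (455 − 6871/17) = 5184/17.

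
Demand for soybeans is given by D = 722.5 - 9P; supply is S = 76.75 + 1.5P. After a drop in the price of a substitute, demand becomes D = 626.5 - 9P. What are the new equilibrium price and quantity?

Original equilibrium: P* = 61.5, Q* = 169.
New equilibrium: 626.5 - 9P = 76.75 + 1.5P, so 549.75 = 10.5P and P' = 733/14; Q' = 626.5 − 9(733/14) = 1087/7.

P' = 733/14, Q' = 1087/7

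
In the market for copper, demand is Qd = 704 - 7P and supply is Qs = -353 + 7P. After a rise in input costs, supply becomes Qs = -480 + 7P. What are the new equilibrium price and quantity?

Original equilibrium: P* = 75.5, Q* = 175.5.
New equilibrium: 704 - 7P = -480 + 7P, so 1184 = 14P and P' = 592/7; Q' = 704 − 7(592/7) = 112.

P' = 592/7, Q' = 112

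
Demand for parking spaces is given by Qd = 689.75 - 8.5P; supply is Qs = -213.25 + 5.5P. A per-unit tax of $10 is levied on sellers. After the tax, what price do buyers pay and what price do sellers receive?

Pre-tax equilibrium: P* = 64.5, Q* = 141.5.
Tax on sellers shifts supply to Qs = -213.25 + 5.5(P − 10) = -268.25 + 5.5P.
689.75 - 8.5P = -268.25 + 5.5P gives buyer price Pb = 479/7; sellers receive Ps = 479/7 − 10 = 409/7.
New quantity: Q = 689.75 − 8.5(479/7) = 3027/28.

Buyers pay 479/7, sellers receive 409/7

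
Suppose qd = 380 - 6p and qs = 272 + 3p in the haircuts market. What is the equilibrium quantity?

q* = 308

Set qd = qs: 380 - 6p = 272 + 3p.
108 = 9p, so p* = 12.
q* = 380 − 6(12) = 308.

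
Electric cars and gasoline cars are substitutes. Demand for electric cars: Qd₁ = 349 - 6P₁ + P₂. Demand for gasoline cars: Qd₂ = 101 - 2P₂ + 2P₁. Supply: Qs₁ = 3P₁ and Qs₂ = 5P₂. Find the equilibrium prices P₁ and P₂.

Market 1: 349 - 6P₁ + P₂ = 3P₁ → 9P₁ - P₂ = 349.
Market 2: 7P₂ - 2P₁ = 101.
Eliminating P₂: 7×(1) + 1×(2) gives 61P₁ = 2544, so P₁ = 2544/61.
Back-substitute into (2): P₂ = (101 + 2×2544/61) / 7 = 1607/61.

P₁ = 2544/61, P₂ = 1607/61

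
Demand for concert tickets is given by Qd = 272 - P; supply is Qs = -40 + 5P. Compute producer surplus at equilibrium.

Producer surplus = 4840

Equilibrium: 272 - P = -40 + 5P gives P* = 52, Q* = 220.
Supply starts at P = 8 (where Qs = 0).
PS = ½(52 − 8)(220) = 4840.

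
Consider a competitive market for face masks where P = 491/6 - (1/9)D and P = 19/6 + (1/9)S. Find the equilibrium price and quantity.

P* = 42.5, Q* = 354

Set the two price expressions equal: 491/6 - (1/9)Q = 19/6 + (1/9)Q.
236/3 = (2/9)Q, so Q* = 354.
P* = 491/6 − (1/9)(354) = 42.5.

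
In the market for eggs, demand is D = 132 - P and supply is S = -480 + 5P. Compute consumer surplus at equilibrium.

Equilibrium: 132 - P = -480 + 5P gives P* = 102, Q* = 30.
Demand choke price (D = 0): P = 132.
CS = ½(132 − 102)(30) = 450.

Consumer surplus = 450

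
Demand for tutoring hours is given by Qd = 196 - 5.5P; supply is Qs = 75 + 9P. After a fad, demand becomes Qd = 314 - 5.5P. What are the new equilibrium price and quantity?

Original equilibrium: P* = 242/29, Q* = 4353/29.
New equilibrium: 314 - 5.5P = 75 + 9P, so 239 = 14.5P and P' = 478/29; Q' = 314 − 5.5(478/29) = 6477/29.

P' = 478/29, Q' = 6477/29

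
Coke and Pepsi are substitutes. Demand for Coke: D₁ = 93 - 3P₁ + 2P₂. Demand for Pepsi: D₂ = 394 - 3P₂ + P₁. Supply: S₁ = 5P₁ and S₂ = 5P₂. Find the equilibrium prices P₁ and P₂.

P₁ = 766/31, P₂ = 3245/62

Market 1: 93 - 3P₁ + 2P₂ = 5P₁ → 8P₁ - 2P₂ = 93.
Market 2: 8P₂ - P₁ = 394.
Eliminating P₂: 8×(1) + 2×(2) gives 62P₁ = 1532, so P₁ = 766/31.
Back-substitute into (2): P₂ = (394 + 1×766/31) / 8 = 3245/62.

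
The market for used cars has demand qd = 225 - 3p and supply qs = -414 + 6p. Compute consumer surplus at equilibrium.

Equilibrium: 225 - 3p = -414 + 6p gives p* = 71, q* = 12.
Demand choke price (qd = 0): p = 75.
CS = ½(75 − 71)(12) = 24.

Consumer surplus = 24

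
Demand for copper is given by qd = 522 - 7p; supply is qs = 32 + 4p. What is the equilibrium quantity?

q* = 2312/11

Set qd = qs: 522 - 7p = 32 + 4p.
490 = 11p, so p* = 490/11.
q* = 522 − 7(490/11) = 2312/11.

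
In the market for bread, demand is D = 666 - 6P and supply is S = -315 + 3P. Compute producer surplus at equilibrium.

Equilibrium: 666 - 6P = -315 + 3P gives P* = 109, Q* = 12.
Supply starts at P = 105 (where S = 0).
PS = ½(109 − 105)(12) = 24.

Producer surplus = 24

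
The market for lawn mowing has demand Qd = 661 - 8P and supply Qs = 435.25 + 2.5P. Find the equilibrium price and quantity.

Set Qd = Qs: 661 - 8P = 435.25 + 2.5P.
225.75 = 10.5P, so P* = 21.5.
Q* = 661 − 8(21.5) = 489.

P* = 21.5, Q* = 489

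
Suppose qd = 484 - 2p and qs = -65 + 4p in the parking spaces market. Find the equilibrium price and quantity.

Set qd = qs: 484 - 2p = -65 + 4p.
549 = 6p, so p* = 91.5.
q* = 484 − 2(91.5) = 301.

p* = 91.5, q* = 301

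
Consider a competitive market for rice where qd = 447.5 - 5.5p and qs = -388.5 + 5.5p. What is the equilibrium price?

p* = 76

Set qd = qs: 447.5 - 5.5p = -388.5 + 5.5p.
836 = 11p, so p* = 76.
q* = 447.5 − 5.5(76) = 29.5.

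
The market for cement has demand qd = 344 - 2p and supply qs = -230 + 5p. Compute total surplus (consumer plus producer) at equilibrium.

Equilibrium: 344 - 2p = -230 + 5p gives p* = 82, q* = 180.
Demand choke price: p = 172; supply starts at p = 46.
CS = ½(172 − 82)(180) = 8100; PS = ½(82 − 46)(180) = 3240.

Total surplus = 11340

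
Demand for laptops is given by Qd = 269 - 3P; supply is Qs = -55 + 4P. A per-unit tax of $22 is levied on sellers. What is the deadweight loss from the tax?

Pre-tax equilibrium: P* = 324/7, Q* = 911/7.
Tax on sellers shifts supply to Qs = -55 + 4(P − 22) = -143 + 4P.
269 - 3P = -143 + 4P gives buyer price Pb = 412/7; sellers receive Ps = 412/7 − 22 = 258/7.
New quantity: Q = 269 − 3(412/7) = 647/7.
DWL = ½ × 22 × (911/7 − 647/7) = 2904/7.

Deadweight loss = 2904/7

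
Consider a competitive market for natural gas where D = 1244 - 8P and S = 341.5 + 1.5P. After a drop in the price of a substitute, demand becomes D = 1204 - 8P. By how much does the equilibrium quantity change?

ΔQ = -120/19

Original equilibrium: P* = 95, Q* = 484.
New equilibrium: 1204 - 8P = 341.5 + 1.5P, so 862.5 = 9.5P and P' = 1725/19; Q' = 1204 − 8(1725/19) = 9076/19.
Change in quantity: 9076/19 − 484 = -120/19.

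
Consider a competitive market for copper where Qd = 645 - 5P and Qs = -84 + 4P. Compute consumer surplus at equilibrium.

Consumer surplus = 5760

Equilibrium: 645 - 5P = -84 + 4P gives P* = 81, Q* = 240.
Demand choke price (Qd = 0): P = 129.
CS = ½(129 − 81)(240) = 5760.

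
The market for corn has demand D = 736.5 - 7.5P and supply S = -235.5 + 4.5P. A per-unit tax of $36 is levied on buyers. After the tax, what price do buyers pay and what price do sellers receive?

Pre-tax equilibrium: P* = 81, Q* = 129.
Tax on buyers shifts demand to D = 736.5 − 7.5(P + 36) = 466.5 - 7.5P.
466.5 - 7.5P = -235.5 + 4.5P gives seller price Ps = 58.5; buyers pay Pb = 58.5 + 36 = 94.5.
New quantity: Q = 736.5 − 7.5(94.5) = 27.75.

Buyers pay $94.5, sellers receive $58.5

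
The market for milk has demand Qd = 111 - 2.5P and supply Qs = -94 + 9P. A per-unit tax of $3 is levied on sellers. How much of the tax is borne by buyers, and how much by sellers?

Buyers bear 54/23, sellers bear 15/23

Pre-tax equilibrium: P* = 410/23, Q* = 1528/23.
Tax on sellers shifts supply to Qs = -94 + 9(P − 3) = -121 + 9P.
111 - 2.5P = -121 + 9P gives buyer price Pb = 464/23; sellers receive Ps = 464/23 − 3 = 395/23.
New quantity: Q = 111 − 2.5(464/23) = 1393/23.
Buyer burden = 464/23 − 410/23 = 54/23; seller burden = 410/23 − 395/23 = 15/23.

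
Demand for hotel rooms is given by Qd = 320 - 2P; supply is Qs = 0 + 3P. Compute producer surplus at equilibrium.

Equilibrium: 320 - 2P = 0 + 3P gives P* = 64, Q* = 192.
Supply starts at P = 0 (where Qs = 0).
PS = ½(64 − 0)(192) = 6144.

Producer surplus = 6144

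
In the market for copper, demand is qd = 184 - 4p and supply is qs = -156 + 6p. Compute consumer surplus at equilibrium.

Consumer surplus = 288

Equilibrium: 184 - 4p = -156 + 6p gives p* = 34, q* = 48.
Demand choke price (qd = 0): p = 46.
CS = ½(46 − 34)(48) = 288.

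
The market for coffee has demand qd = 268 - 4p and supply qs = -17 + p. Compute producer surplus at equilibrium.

Equilibrium: 268 - 4p = -17 + p gives p* = 57, q* = 40.
Supply starts at p = 17 (where qs = 0).
PS = ½(57 − 17)(40) = 800.

Producer surplus = 800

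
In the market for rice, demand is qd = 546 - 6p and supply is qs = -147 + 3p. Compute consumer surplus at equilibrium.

Equilibrium: 546 - 6p = -147 + 3p gives p* = 77, q* = 84.
Demand choke price (qd = 0): p = 91.
CS = ½(91 − 77)(84) = 588.

Consumer surplus = 588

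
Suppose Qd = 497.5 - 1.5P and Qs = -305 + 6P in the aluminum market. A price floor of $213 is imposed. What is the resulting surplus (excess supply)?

Equilibrium price would be P* = 107, so the floor at 213 binds.
At P = 213: Qd = 178, Qs = 973.
Surplus = 973 − 178 = 795.

Surplus = 795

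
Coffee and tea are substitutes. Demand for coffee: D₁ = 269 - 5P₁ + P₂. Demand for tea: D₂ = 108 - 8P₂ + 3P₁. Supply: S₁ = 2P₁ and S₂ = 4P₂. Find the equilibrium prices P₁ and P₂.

Market 1: 269 - 5P₁ + P₂ = 2P₁ → 7P₁ - P₂ = 269.
Market 2: 12P₂ - 3P₁ = 108.
Eliminating P₂: 12×(1) + 1×(2) gives 81P₁ = 3336, so P₁ = 1112/27.
Back-substitute into (2): P₂ = (108 + 3×1112/27) / 12 = 521/27.

P₁ = 1112/27, P₂ = 521/27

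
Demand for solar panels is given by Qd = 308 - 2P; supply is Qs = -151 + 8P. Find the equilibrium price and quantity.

Set Qd = Qs: 308 - 2P = -151 + 8P.
459 = 10P, so P* = 45.9.
Q* = 308 − 2(45.9) = 216.2.

P* = 45.9, Q* = 216.2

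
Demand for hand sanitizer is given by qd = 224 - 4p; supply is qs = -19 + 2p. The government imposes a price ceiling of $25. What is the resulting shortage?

Equilibrium price would be p* = 40.5, so the ceiling at 25 binds.
At p = 25: qd = 224 − 4(25) = 124, qs = -19 + 2(25) = 31.
Shortage = 124 − 31 = 93.

Shortage = 93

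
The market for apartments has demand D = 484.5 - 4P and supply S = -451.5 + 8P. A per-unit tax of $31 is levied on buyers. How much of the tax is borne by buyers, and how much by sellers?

Buyers bear 62/3, sellers bear 31/3

Pre-tax equilibrium: P* = 78, Q* = 172.5.
Tax on buyers shifts demand to D = 484.5 − 4(P + 31) = 360.5 - 4P.
360.5 - 4P = -451.5 + 8P gives seller price Ps = 203/3; buyers pay Pb = 203/3 + 31 = 296/3.
New quantity: Q = 484.5 − 4(296/3) = 539/6.
Buyer burden = 296/3 − 78 = 62/3; seller burden = 78 − 203/3 = 31/3.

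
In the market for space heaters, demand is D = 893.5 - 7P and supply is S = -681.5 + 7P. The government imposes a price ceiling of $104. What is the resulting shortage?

Equilibrium price would be P* = 112.5, so the ceiling at 104 binds.
At P = 104: D = 893.5 − 7(104) = 165.5, S = -681.5 + 7(104) = 46.5.
Shortage = 165.5 − 46.5 = 119.

Shortage = 119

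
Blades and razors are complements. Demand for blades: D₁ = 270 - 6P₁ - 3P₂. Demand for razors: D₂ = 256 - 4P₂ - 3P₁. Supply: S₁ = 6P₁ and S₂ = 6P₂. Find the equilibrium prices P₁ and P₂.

Market 1: 270 - 6P₁ - 3P₂ = 6P₁ → 12P₁ + 3P₂ = 270.
Market 2: 10P₂ + 3P₁ = 256.
Eliminating P₂: 10×(1) − 3×(2) gives 111P₁ = 1932, so P₁ = 644/37.
Back-substitute into (2): P₂ = (256 − 3×644/37) / 10 = 754/37.

P₁ = 644/37, P₂ = 754/37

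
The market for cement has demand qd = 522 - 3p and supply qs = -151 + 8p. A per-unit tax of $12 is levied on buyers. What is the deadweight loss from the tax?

Pre-tax equilibrium: p* = 673/11, q* = 3723/11.
Tax on buyers shifts demand to qd = 522 − 3(p + 12) = 486 - 3p.
486 - 3p = -151 + 8p gives seller price ps = 637/11; buyers pay pb = 637/11 + 12 = 769/11.
New quantity: q = 522 − 3(769/11) = 3435/11.
DWL = ½ × 12 × (3723/11 − 3435/11) = 1728/11.

Deadweight loss = 1728/11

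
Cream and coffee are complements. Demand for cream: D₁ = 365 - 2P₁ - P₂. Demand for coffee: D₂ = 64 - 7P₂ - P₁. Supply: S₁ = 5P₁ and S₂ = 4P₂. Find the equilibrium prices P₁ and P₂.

Market 1: 365 - 2P₁ - P₂ = 5P₁ → 7P₁ + P₂ = 365.
Market 2: 11P₂ + P₁ = 64.
Eliminating P₂: 11×(1) − 1×(2) gives 76P₁ = 3951, so P₁ = 3951/76.
Back-substitute into (2): P₂ = (64 − 1×3951/76) / 11 = 83/76.

P₁ = 3951/76, P₂ = 83/76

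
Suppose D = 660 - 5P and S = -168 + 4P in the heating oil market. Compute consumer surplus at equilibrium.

Equilibrium: 660 - 5P = -168 + 4P gives P* = 92, Q* = 200.
Demand choke price (D = 0): P = 132.
CS = ½(132 − 92)(200) = 4000.

Consumer surplus = 4000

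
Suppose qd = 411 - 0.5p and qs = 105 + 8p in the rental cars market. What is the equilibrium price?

Set qd = qs: 411 - 0.5p = 105 + 8p.
306 = 8.5p, so p* = 36.
q* = 411 − 0.5(36) = 393.

p* = 36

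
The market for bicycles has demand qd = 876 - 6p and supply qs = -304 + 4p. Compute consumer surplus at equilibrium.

Equilibrium: 876 - 6p = -304 + 4p gives p* = 118, q* = 168.
Demand choke price (qd = 0): p = 146.
CS = ½(146 − 118)(168) = 2352.

Consumer surplus = 2352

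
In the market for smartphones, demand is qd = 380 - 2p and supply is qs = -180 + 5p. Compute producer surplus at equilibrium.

Equilibrium: 380 - 2p = -180 + 5p gives p* = 80, q* = 220.
Supply starts at p = 36 (where qs = 0).
PS = ½(80 − 36)(220) = 4840.

Producer surplus = 4840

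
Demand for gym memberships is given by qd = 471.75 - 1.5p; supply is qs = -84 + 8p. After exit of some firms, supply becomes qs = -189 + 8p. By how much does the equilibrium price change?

Original equilibrium: p* = 58.5, q* = 384.
New equilibrium: 471.75 - 1.5p = -189 + 8p, so 660.75 = 9.5p and p' = 2643/38; q' = 471.75 − 1.5(2643/38) = 6981/19.
Change in price: 2643/38 − 58.5 = 210/19.

Δp = 210/19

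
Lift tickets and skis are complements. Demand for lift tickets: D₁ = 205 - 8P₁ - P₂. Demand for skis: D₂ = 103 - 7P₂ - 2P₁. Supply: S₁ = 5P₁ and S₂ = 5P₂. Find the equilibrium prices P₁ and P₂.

P₁ = 2357/154, P₂ = 929/154

Market 1: 205 - 8P₁ - P₂ = 5P₁ → 13P₁ + P₂ = 205.
Market 2: 12P₂ + 2P₁ = 103.
Eliminating P₂: 12×(1) − 1×(2) gives 154P₁ = 2357, so P₁ = 2357/154.
Back-substitute into (2): P₂ = (103 − 2×2357/154) / 12 = 929/154.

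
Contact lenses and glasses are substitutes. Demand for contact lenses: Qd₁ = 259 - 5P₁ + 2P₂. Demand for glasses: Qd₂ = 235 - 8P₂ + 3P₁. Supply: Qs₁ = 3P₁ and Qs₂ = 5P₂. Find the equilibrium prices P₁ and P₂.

P₁ = 3837/98, P₂ = 2657/98

Market 1: 259 - 5P₁ + 2P₂ = 3P₁ → 8P₁ - 2P₂ = 259.
Market 2: 13P₂ - 3P₁ = 235.
Eliminating P₂: 13×(1) + 2×(2) gives 98P₁ = 3837, so P₁ = 3837/98.
Back-substitute into (2): P₂ = (235 + 3×3837/98) / 13 = 2657/98.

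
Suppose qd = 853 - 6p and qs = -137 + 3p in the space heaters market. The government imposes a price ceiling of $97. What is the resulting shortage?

Shortage = 117

Equilibrium price would be p* = 110, so the ceiling at 97 binds.
At p = 97: qd = 853 − 6(97) = 271, qs = -137 + 3(97) = 154.
Shortage = 271 − 154 = 117.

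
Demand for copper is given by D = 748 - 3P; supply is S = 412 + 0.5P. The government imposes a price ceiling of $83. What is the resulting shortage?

Shortage = 45.5

Equilibrium price would be P* = 96, so the ceiling at 83 binds.
At P = 83: D = 748 − 3(83) = 499, S = 412 + 0.5(83) = 453.5.
Shortage = 499 − 453.5 = 45.5.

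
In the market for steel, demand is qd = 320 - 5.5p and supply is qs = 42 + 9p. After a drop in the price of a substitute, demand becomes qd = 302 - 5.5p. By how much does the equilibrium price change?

Original equilibrium: p* = 556/29, q* = 6222/29.
New equilibrium: 302 - 5.5p = 42 + 9p, so 260 = 14.5p and p' = 520/29; q' = 302 − 5.5(520/29) = 5898/29.
Change in price: 520/29 − 556/29 = -36/29.

Δp = -36/29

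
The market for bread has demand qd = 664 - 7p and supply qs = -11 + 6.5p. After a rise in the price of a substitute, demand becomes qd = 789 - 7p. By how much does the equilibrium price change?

Δp = 250/27

Original equilibrium: p* = 50, q* = 314.
New equilibrium: 789 - 7p = -11 + 6.5p, so 800 = 13.5p and p' = 1600/27; q' = 789 − 7(1600/27) = 10103/27.
Change in price: 1600/27 − 50 = 250/27.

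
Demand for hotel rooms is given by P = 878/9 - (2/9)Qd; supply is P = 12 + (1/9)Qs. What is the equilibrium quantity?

Set the two price expressions equal: 878/9 - (2/9)Q = 12 + (1/9)Q.
770/9 = (1/3)Q, so Q* = 770/3.
P* = 878/9 − (2/9)(770/3) = 1094/27.

Q* = 770/3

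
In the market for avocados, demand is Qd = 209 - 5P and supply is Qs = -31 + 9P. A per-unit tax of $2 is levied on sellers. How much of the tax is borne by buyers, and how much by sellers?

Pre-tax equilibrium: P* = 120/7, Q* = 863/7.
Tax on sellers shifts supply to Qs = -31 + 9(P − 2) = -49 + 9P.
209 - 5P = -49 + 9P gives buyer price Pb = 129/7; sellers receive Ps = 129/7 − 2 = 115/7.
New quantity: Q = 209 − 5(129/7) = 818/7.
Buyer burden = 129/7 − 120/7 = 9/7; seller burden = 120/7 − 115/7 = 5/7.

Buyers bear 9/7, sellers bear 5/7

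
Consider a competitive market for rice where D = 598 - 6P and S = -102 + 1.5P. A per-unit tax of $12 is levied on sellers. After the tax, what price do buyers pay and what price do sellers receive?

Buyers pay 1436/15, sellers receive 1256/15

Pre-tax equilibrium: P* = 280/3, Q* = 38.
Tax on sellers shifts supply to S = -102 + 1.5(P − 12) = -120 + 1.5P.
598 - 6P = -120 + 1.5P gives buyer price Pb = 1436/15; sellers receive Ps = 1436/15 − 12 = 1256/15.
New quantity: Q = 598 − 6(1436/15) = 23.6.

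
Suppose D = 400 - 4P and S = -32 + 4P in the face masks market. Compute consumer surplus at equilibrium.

Consumer surplus = 4232

Equilibrium: 400 - 4P = -32 + 4P gives P* = 54, Q* = 184.
Demand choke price (D = 0): P = 100.
CS = ½(100 − 54)(184) = 4232.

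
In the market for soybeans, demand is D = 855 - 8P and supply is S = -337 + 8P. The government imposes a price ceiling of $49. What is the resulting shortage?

Shortage = 408

Equilibrium price would be P* = 74.5, so the ceiling at 49 binds.
At P = 49: D = 855 − 8(49) = 463, S = -337 + 8(49) = 55.
Shortage = 463 − 55 = 408.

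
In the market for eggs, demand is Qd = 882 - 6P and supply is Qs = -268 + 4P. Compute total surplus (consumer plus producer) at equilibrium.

Total surplus = 7680

Equilibrium: 882 - 6P = -268 + 4P gives P* = 115, Q* = 192.
Demand choke price: P = 147; supply starts at P = 67.
CS = ½(147 − 115)(192) = 3072; PS = ½(115 − 67)(192) = 4608.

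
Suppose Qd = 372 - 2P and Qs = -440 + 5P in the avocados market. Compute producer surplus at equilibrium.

Equilibrium: 372 - 2P = -440 + 5P gives P* = 116, Q* = 140.
Supply starts at P = 88 (where Qs = 0).
PS = ½(116 − 88)(140) = 1960.

Producer surplus = 1960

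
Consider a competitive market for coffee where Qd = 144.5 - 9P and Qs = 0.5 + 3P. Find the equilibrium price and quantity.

P* = 12, Q* = 36.5

Set Qd = Qs: 144.5 - 9P = 0.5 + 3P.
144 = 12P, so P* = 12.
Q* = 144.5 − 9(12) = 36.5.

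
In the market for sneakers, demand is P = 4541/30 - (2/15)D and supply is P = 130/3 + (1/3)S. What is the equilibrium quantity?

Q* = 231.5

Set the two price expressions equal: 4541/30 - (2/15)Q = 130/3 + (1/3)Q.
3241/30 = (7/15)Q, so Q* = 231.5.
P* = 4541/30 − (2/15)(231.5) = 120.5.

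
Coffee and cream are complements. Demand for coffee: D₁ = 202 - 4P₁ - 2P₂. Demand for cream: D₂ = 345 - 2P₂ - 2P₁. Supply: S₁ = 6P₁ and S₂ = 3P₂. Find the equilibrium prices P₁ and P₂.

P₁ = 160/23, P₂ = 1523/23

Market 1: 202 - 4P₁ - 2P₂ = 6P₁ → 10P₁ + 2P₂ = 202.
Market 2: 5P₂ + 2P₁ = 345.
Eliminating P₂: 5×(1) − 2×(2) gives 46P₁ = 320, so P₁ = 160/23.
Back-substitute into (2): P₂ = (345 − 2×160/23) / 5 = 1523/23.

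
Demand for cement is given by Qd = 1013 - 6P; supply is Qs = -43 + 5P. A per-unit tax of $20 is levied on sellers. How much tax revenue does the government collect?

Tax revenue = 84140/11

Pre-tax equilibrium: P* = 96, Q* = 437.
Tax on sellers shifts supply to Qs = -43 + 5(P − 20) = -143 + 5P.
1013 - 6P = -143 + 5P gives buyer price Pb = 1156/11; sellers receive Ps = 1156/11 − 20 = 936/11.
New quantity: Q = 1013 − 6(1156/11) = 4207/11.
Revenue = 20 × 4207/11 = 84140/11.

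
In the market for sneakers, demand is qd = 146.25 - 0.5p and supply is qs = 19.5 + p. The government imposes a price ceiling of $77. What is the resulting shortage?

Shortage = 11.25

Equilibrium price would be p* = 84.5, so the ceiling at 77 binds.
At p = 77: qd = 146.25 − 0.5(77) = 107.75, qs = 19.5 + 1(77) = 96.5.
Shortage = 107.75 − 96.5 = 11.25.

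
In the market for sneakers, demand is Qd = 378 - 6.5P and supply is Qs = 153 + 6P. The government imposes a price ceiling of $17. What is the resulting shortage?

Shortage = 12.5

Equilibrium price would be P* = 18, so the ceiling at 17 binds.
At P = 17: Qd = 378 − 6.5(17) = 267.5, Qs = 153 + 6(17) = 255.
Shortage = 267.5 − 255 = 12.5.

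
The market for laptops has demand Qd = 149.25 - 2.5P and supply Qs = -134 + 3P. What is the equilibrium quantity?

Q* = 20.5

Set Qd = Qs: 149.25 - 2.5P = -134 + 3P.
283.25 = 5.5P, so P* = 51.5.
Q* = 149.25 − 2.5(51.5) = 20.5.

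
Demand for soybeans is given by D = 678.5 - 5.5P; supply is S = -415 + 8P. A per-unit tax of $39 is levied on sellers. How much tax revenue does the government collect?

Tax revenue = 12389/3

Pre-tax equilibrium: P* = 81, Q* = 233.
Tax on sellers shifts supply to S = -415 + 8(P − 39) = -727 + 8P.
678.5 - 5.5P = -727 + 8P gives buyer price Pb = 937/9; sellers receive Ps = 937/9 − 39 = 586/9.
New quantity: Q = 678.5 − 5.5(937/9) = 953/9.
Revenue = 39 × 953/9 = 12389/3.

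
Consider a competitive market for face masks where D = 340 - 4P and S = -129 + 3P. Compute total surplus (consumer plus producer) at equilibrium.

Total surplus = 1512

Equilibrium: 340 - 4P = -129 + 3P gives P* = 67, Q* = 72.
Demand choke price: P = 85; supply starts at P = 43.
CS = ½(85 − 67)(72) = 648; PS = ½(67 − 43)(72) = 864.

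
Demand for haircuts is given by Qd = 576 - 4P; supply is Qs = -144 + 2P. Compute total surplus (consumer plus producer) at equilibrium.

Equilibrium: 576 - 4P = -144 + 2P gives P* = 120, Q* = 96.
Demand choke price: P = 144; supply starts at P = 72.
CS = ½(144 − 120)(96) = 1152; PS = ½(120 − 72)(96) = 2304.

Total surplus = 3456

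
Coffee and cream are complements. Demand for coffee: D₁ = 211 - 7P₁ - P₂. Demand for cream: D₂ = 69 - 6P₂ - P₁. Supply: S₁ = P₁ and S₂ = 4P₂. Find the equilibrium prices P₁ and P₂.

Market 1: 211 - 7P₁ - P₂ = P₁ → 8P₁ + P₂ = 211.
Market 2: 10P₂ + P₁ = 69.
Eliminating P₂: 10×(1) − 1×(2) gives 79P₁ = 2041, so P₁ = 2041/79.
Back-substitute into (2): P₂ = (69 − 1×2041/79) / 10 = 341/79.

P₁ = 2041/79, P₂ = 341/79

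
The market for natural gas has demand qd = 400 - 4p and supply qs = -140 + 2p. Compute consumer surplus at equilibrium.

Equilibrium: 400 - 4p = -140 + 2p gives p* = 90, q* = 40.
Demand choke price (qd = 0): p = 100.
CS = ½(100 − 90)(40) = 200.

Consumer surplus = 200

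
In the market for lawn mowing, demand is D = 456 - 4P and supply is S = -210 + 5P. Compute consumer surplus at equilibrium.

Equilibrium: 456 - 4P = -210 + 5P gives P* = 74, Q* = 160.
Demand choke price (D = 0): P = 114.
CS = ½(114 − 74)(160) = 3200.

Consumer surplus = 3200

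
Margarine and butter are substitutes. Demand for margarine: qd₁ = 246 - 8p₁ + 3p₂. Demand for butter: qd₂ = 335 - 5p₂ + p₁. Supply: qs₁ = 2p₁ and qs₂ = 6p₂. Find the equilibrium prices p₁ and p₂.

p₁ = 3711/107, p₂ = 3596/107

Market 1: 246 - 8p₁ + 3p₂ = 2p₁ → 10p₁ - 3p₂ = 246.
Market 2: 11p₂ - p₁ = 335.
Eliminating p₂: 11×(1) + 3×(2) gives 107p₁ = 3711, so p₁ = 3711/107.
Back-substitute into (2): p₂ = (335 + 1×3711/107) / 11 = 3596/107.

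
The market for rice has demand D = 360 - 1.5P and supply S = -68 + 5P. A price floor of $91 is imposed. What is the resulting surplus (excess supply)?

Surplus = 163.5

Equilibrium price would be P* = 856/13, so the floor at 91 binds.
At P = 91: D = 223.5, S = 387.
Surplus = 387 − 223.5 = 163.5.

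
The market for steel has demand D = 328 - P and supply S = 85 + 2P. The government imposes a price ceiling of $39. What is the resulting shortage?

Shortage = 126

Equilibrium price would be P* = 81, so the ceiling at 39 binds.
At P = 39: D = 328 − 1(39) = 289, S = 85 + 2(39) = 163.
Shortage = 289 − 163 = 126.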